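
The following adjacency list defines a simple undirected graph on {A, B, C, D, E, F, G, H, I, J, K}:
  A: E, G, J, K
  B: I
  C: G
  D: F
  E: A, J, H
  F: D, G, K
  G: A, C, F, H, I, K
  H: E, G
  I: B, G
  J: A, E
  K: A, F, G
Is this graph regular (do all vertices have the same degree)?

No

Degrees: A:4, B:1, C:1, D:1, E:3, F:3, G:6, H:2, I:2, J:2, K:3
Degrees are not all equal (e.g. deg(B)=1 but deg(G)=6); not regular.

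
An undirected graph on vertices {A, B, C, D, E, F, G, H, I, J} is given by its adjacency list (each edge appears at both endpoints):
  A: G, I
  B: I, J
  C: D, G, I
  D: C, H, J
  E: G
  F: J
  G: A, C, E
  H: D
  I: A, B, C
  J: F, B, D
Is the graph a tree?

The graph has 10 vertices and 11 edges.
A tree on 10 vertices has exactly 9 edges; this graph has 11, so it contains a cycle and is not a tree.

No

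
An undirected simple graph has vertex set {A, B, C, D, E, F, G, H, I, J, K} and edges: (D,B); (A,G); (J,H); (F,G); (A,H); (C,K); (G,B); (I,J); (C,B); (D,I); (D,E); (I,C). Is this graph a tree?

No

|V| = 11, |E| = 12.
A tree on 11 vertices has exactly 10 edges; this graph has 12, so it contains a cycle and is not a tree.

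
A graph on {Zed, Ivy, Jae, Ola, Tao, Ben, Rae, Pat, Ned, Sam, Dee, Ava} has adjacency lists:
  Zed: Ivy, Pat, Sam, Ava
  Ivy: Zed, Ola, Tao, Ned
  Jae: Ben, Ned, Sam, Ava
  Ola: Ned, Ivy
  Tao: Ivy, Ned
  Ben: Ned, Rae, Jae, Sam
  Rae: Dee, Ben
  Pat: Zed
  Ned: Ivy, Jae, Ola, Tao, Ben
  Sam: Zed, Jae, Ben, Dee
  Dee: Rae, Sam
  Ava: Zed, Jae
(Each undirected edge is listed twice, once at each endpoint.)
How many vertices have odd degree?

2

Degrees: Zed:4, Ivy:4, Jae:4, Ola:2, Tao:2, Ben:4, Rae:2, Pat:1, Ned:5, Sam:4, Dee:2, Ava:2
Odd-degree vertices: Pat, Ned.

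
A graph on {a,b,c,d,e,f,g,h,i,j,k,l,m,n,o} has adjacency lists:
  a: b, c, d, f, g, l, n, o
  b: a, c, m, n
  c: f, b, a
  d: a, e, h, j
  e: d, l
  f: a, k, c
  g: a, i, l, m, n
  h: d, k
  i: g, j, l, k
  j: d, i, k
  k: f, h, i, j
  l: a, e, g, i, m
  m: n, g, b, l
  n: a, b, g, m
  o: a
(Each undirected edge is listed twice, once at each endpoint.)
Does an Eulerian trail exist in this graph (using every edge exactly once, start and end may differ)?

No

Degrees: a:8, b:4, c:3, d:4, e:2, f:3, g:5, h:2, i:4, j:3, k:4, l:5, m:4, n:4, o:1
Odd-degree vertices: c, f, g, j, l, o (6 total).
An Eulerian trail requires 0 or 2 odd-degree vertices; here there are 6.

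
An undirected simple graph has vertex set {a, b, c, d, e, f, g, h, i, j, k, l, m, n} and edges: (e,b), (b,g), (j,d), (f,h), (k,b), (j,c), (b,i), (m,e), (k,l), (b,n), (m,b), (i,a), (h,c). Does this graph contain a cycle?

Yes

The graph has 14 vertices, 13 edges, and 2 connected components.
One cycle is b-m-e-b.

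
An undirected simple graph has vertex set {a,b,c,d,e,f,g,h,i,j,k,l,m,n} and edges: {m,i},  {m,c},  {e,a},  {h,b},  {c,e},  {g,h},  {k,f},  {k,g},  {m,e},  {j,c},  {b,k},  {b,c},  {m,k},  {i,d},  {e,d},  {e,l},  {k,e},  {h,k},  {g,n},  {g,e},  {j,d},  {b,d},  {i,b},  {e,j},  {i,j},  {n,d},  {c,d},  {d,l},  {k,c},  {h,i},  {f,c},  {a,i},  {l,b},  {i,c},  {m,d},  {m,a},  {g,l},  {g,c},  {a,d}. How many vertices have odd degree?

Degrees: a:4, b:6, c:9, d:9, e:8, f:2, g:6, h:4, i:7, j:4, k:7, l:4, m:6, n:2
Odd-degree vertices: c, d, i, k.

4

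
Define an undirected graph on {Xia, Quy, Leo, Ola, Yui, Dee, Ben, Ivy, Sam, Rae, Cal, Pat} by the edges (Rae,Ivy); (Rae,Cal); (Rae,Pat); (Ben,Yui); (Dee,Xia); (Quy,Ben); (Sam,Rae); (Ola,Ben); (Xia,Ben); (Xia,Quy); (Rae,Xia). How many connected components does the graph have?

Component: {Leo}
Component: {Xia, Quy, Ola, Yui, Dee, Ben, Ivy, Sam, Rae, Cal, Pat}

2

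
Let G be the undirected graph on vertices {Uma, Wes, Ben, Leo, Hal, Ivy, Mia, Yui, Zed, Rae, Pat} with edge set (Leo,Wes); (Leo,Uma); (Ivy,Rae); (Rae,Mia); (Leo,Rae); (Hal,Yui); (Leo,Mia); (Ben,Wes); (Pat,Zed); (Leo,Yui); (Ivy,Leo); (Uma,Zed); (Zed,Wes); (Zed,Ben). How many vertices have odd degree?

4

Degrees: Uma:2, Wes:3, Ben:2, Leo:6, Hal:1, Ivy:2, Mia:2, Yui:2, Zed:4, Rae:3, Pat:1
Odd-degree vertices: Wes, Hal, Rae, Pat.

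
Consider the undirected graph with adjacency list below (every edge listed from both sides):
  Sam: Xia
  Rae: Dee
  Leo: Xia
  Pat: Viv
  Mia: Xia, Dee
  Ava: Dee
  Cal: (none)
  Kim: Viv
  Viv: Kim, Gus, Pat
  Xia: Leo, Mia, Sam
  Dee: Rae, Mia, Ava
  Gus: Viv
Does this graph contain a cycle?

No

The graph has 12 vertices, 9 edges, and 3 connected components.
A forest on 12 vertices with 3 components has exactly 9 edges, which matches — so no cycle.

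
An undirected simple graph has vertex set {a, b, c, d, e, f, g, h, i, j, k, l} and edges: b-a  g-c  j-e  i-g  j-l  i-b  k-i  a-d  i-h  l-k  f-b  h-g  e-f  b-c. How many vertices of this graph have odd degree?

2

Degrees: a:2, b:4, c:2, d:1, e:2, f:2, g:3, h:2, i:4, j:2, k:2, l:2
Odd-degree vertices: d, g.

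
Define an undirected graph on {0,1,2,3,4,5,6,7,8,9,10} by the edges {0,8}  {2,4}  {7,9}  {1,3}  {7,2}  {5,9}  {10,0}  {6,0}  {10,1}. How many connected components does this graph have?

2

Component: {2, 4, 5, 7, 9}
Component: {0, 1, 3, 6, 8, 10}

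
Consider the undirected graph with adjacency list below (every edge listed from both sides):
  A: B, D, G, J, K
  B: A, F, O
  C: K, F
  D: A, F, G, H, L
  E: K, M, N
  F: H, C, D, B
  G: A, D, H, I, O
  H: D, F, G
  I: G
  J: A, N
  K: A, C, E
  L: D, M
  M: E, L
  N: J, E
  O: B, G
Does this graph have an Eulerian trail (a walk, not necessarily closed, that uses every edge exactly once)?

No

Degrees: A:5, B:3, C:2, D:5, E:3, F:4, G:5, H:3, I:1, J:2, K:3, L:2, M:2, N:2, O:2
Odd-degree vertices: A, B, D, E, G, H, I, K (8 total).
With 8 odd-degree vertices (more than two), no single trail can use every edge.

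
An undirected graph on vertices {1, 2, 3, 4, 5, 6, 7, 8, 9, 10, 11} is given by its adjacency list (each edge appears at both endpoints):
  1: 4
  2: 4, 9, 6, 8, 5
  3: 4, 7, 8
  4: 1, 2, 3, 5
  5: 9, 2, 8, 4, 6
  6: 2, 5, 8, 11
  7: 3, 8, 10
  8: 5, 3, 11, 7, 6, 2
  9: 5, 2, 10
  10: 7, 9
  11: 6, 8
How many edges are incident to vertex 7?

3

Neighbors of 7: 3, 8, 10.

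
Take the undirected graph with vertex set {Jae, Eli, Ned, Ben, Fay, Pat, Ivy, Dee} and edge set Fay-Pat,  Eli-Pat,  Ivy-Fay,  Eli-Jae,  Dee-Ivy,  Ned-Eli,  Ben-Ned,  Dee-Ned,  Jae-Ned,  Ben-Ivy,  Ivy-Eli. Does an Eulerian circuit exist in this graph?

Degrees: Jae:2, Eli:4, Ned:4, Ben:2, Fay:2, Pat:2, Ivy:4, Dee:2
Every vertex has even degree and the edges form a single connected piece, so an Eulerian circuit exists.

Yes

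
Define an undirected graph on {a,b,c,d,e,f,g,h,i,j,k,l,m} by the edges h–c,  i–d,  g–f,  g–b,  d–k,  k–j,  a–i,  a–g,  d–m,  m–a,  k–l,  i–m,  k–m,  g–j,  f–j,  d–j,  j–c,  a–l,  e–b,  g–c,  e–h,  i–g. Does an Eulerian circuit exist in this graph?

No

Degrees: a:4, b:2, c:3, d:4, e:2, f:2, g:6, h:2, i:4, j:5, k:4, l:2, m:4
c, j have odd degree; an Eulerian circuit needs every degree to be even, so none exists.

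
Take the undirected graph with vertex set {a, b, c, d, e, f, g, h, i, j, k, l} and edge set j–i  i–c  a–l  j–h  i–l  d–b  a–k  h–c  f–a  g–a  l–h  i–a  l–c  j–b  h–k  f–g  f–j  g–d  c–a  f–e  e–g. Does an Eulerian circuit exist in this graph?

Yes

Degrees: a:6, b:2, c:4, d:2, e:2, f:4, g:4, h:4, i:4, j:4, k:2, l:4
Every vertex has even degree and the edges form a single connected piece, so an Eulerian circuit exists.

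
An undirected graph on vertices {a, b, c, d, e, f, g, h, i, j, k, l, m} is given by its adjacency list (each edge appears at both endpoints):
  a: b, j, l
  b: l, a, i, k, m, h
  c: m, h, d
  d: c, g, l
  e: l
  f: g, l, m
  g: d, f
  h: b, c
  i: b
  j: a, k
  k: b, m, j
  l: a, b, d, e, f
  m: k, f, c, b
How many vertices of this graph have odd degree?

Degrees: a:3, b:6, c:3, d:3, e:1, f:3, g:2, h:2, i:1, j:2, k:3, l:5, m:4
Odd-degree vertices: a, c, d, e, f, i, k, l.

8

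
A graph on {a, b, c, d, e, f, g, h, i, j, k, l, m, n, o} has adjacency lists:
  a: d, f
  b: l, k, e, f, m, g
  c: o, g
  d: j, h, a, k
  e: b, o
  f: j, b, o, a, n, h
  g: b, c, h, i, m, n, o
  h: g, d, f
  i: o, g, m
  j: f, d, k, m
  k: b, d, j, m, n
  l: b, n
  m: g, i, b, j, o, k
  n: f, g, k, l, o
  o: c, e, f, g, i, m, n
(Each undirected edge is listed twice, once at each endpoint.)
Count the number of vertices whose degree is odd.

6

Degrees: a:2, b:6, c:2, d:4, e:2, f:6, g:7, h:3, i:3, j:4, k:5, l:2, m:6, n:5, o:7
Odd-degree vertices: g, h, i, k, n, o.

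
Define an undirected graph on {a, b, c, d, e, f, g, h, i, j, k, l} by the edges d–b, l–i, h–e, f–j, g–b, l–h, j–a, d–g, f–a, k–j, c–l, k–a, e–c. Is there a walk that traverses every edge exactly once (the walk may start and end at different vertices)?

No

Degrees: a:3, b:2, c:2, d:2, e:2, f:2, g:2, h:2, i:1, j:3, k:2, l:3
Odd-degree vertices: a, i, j, l (4 total).
An Eulerian trail requires 0 or 2 odd-degree vertices; here there are 4.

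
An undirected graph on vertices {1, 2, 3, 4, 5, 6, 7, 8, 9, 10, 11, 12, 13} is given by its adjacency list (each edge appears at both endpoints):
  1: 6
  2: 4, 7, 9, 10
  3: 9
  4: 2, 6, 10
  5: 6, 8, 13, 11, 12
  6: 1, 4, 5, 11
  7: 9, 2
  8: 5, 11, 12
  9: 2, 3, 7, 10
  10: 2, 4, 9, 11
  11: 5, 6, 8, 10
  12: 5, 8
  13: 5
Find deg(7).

2

Neighbors of 7: 2, 9.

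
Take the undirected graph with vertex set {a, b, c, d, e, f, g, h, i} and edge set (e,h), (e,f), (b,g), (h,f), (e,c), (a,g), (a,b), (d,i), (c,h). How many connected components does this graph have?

Component: {d, i}
Component: {a, b, g}
Component: {c, e, f, h}

3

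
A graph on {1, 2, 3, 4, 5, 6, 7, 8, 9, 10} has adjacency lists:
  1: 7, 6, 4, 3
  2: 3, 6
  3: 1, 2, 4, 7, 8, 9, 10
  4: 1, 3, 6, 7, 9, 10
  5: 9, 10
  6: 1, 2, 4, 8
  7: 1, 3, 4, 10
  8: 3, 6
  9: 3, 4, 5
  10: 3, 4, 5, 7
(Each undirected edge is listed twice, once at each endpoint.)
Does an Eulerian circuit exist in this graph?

No

Degrees: 1:4, 2:2, 3:7, 4:6, 5:2, 6:4, 7:4, 8:2, 9:3, 10:4
3, 9 have odd degree; an Eulerian circuit needs every degree to be even, so none exists.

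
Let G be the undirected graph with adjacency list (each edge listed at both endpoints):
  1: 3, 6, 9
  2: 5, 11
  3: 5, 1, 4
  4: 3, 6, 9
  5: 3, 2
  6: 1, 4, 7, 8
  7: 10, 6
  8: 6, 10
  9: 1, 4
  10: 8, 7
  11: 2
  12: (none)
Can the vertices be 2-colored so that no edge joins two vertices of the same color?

Yes

Partition the vertices as {2, 3, 6, 9, 10, 12} vs {1, 4, 5, 7, 8, 11}. Each listed edge has one endpoint in each part, so the graph is bipartite.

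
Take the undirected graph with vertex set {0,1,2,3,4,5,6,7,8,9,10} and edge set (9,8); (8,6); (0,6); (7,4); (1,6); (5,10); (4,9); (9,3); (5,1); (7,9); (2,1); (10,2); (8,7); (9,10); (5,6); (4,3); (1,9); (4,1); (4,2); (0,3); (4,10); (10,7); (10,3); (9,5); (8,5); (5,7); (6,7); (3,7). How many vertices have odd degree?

Degrees: 0:2, 1:5, 2:3, 3:5, 4:6, 5:6, 6:5, 7:7, 8:4, 9:7, 10:6
Odd-degree vertices: 1, 2, 3, 6, 7, 9.

6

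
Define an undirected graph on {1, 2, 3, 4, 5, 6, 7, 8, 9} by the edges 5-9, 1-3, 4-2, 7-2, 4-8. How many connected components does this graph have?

4

Component: {6}
Component: {1, 3}
Component: {5, 9}
Component: {2, 4, 7, 8}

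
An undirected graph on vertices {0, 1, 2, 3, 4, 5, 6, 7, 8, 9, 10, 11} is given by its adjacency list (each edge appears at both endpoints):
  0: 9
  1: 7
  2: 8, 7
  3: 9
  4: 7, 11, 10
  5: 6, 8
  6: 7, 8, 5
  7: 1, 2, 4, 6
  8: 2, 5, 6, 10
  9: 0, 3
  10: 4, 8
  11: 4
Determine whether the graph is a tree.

|V| = 12, |E| = 13.
It splits into 2 components, so it cannot be a tree.

No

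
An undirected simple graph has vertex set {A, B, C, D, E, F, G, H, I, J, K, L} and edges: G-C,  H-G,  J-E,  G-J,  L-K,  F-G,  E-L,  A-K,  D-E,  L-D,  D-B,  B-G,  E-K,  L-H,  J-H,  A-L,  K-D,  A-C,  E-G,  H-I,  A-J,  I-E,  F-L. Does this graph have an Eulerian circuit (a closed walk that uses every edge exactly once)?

Yes

Degrees: A:4, B:2, C:2, D:4, E:6, F:2, G:6, H:4, I:2, J:4, K:4, L:6
Every vertex has even degree and the edges form a single connected piece, so an Eulerian circuit exists.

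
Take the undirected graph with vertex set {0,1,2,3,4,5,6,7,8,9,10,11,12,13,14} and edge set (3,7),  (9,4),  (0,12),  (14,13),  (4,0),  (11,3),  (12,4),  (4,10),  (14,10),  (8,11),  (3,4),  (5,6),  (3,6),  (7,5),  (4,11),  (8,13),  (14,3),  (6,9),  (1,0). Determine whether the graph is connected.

No

Component: {2}
Component: {0, 1, 3, 4, 5, 6, 7, 8, 9, 10, 11, 12, 13, 14}
No edge joins these 2 groups, so the graph is disconnected.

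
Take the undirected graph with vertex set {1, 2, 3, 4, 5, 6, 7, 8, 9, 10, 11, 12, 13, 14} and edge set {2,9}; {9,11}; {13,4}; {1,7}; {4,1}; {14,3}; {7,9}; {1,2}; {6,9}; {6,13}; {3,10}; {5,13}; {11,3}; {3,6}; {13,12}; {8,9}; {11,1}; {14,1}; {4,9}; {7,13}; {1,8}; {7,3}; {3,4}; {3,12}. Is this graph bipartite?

A valid 2-coloring puts {2, 4, 5, 6, 7, 8, 10, 11, 12, 14} on one side and {1, 3, 9, 13} on the other; every edge crosses between the two sides.

Yes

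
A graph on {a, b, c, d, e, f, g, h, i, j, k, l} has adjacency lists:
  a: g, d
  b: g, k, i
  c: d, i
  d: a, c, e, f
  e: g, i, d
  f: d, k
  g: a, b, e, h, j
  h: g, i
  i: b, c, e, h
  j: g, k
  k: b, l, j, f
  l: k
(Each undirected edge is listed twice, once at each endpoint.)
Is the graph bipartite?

Yes

Partition the vertices as {d, g, i, k} vs {a, b, c, e, f, h, j, l}. Each listed edge has one endpoint in each part, so the graph is bipartite.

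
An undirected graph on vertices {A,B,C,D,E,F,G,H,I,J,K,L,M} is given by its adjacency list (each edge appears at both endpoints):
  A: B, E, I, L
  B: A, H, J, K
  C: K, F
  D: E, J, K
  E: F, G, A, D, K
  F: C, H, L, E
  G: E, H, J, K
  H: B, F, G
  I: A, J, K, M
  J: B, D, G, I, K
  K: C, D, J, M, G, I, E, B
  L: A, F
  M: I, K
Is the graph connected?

Yes

Starting from A and exploring outward reaches every vertex (A, E, L, B, I, G, D, K, F, J, H, M, C); the graph is connected.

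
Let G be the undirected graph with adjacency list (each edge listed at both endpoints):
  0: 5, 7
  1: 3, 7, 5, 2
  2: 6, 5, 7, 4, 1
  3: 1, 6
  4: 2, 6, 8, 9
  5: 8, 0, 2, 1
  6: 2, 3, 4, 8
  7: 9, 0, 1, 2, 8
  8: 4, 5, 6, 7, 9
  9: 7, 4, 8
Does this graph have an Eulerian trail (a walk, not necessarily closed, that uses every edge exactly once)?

Degrees: 0:2, 1:4, 2:5, 3:2, 4:4, 5:4, 6:4, 7:5, 8:5, 9:3
Odd-degree vertices: 2, 7, 8, 9 (4 total).
With 4 odd-degree vertices (more than two), no single trail can use every edge.

No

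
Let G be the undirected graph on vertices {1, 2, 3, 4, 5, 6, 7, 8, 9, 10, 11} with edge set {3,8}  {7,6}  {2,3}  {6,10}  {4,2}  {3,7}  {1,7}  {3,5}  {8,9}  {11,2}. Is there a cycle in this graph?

No

The graph has 11 vertices, 10 edges, and 1 connected component.
Since 10 = 11 - 1, the graph is a forest and contains no cycle.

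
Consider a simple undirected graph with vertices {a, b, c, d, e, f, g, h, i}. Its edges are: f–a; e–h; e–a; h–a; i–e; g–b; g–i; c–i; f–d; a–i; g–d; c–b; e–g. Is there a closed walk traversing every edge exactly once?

Degrees: a:4, b:2, c:2, d:2, e:4, f:2, g:4, h:2, i:4
Every vertex has even degree and the edges form a single connected piece, so an Eulerian circuit exists.

Yes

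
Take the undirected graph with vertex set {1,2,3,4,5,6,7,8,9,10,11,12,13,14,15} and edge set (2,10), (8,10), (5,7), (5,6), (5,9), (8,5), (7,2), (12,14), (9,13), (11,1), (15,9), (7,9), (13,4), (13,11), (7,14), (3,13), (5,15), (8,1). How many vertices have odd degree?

6

Degrees: 1:2, 2:2, 3:1, 4:1, 5:5, 6:1, 7:4, 8:3, 9:4, 10:2, 11:2, 12:1, 13:4, 14:2, 15:2
Odd-degree vertices: 3, 4, 5, 6, 8, 12.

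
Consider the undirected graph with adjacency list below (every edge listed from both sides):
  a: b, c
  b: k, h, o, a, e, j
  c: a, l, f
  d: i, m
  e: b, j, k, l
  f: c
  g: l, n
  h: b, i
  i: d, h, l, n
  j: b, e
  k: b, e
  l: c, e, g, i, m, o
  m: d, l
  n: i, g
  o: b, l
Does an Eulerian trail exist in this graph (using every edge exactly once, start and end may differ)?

Yes

Degrees: a:2, b:6, c:3, d:2, e:4, f:1, g:2, h:2, i:4, j:2, k:2, l:6, m:2, n:2, o:2
Odd-degree vertices: c, f (2 total).
With 2 odd-degree vertices and all edges in one connected piece, an Eulerian trail exists (from c to f).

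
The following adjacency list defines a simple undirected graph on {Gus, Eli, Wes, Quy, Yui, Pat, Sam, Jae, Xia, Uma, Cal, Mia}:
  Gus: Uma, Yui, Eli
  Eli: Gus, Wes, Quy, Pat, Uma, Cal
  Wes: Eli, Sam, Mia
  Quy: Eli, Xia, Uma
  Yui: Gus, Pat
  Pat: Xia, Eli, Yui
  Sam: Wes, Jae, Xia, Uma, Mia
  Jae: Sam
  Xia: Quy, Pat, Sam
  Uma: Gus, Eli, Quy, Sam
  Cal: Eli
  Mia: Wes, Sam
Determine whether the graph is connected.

A breadth-first search from Gus visits Gus, Uma, Eli, Yui, Sam, Quy, Wes, Cal, Pat, Jae, Xia, Mia — all 12 vertices — so the graph is connected.

Yes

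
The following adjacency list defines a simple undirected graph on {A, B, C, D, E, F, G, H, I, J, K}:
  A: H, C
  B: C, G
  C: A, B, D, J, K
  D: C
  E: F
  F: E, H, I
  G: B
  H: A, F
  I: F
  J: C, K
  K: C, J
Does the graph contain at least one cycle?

Yes

|V| = 11, |E| = 11, number of components = 1.
Since 11 > 11 - 1, a cycle must exist; for instance C-J-K-C.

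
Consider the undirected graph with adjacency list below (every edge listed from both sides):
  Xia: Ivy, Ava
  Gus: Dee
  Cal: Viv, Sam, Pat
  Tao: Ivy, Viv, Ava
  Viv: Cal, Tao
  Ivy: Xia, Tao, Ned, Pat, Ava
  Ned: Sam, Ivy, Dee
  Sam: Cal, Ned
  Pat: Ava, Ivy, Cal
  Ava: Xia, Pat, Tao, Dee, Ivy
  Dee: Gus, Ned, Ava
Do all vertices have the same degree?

No

Degrees: Xia:2, Gus:1, Cal:3, Tao:3, Viv:2, Ivy:5, Ned:3, Sam:2, Pat:3, Ava:5, Dee:3
Degrees are not all equal (e.g. deg(Gus)=1 but deg(Ivy)=5); not regular.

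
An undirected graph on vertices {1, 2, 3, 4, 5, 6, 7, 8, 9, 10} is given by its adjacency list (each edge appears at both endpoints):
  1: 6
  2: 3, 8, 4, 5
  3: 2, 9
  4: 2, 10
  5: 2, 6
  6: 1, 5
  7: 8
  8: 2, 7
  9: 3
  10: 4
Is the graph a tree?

Yes

The graph has 10 vertices and 9 edges.
Connected and |E| = |V| - 1, which characterizes a tree.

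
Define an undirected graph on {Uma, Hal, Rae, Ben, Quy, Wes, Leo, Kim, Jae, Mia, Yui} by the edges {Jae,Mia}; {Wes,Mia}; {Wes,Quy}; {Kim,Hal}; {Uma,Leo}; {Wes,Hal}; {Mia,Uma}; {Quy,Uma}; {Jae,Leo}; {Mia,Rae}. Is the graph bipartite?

Yes

Partition the vertices as {Hal, Ben, Quy, Leo, Mia, Yui} vs {Uma, Rae, Wes, Kim, Jae}. Each listed edge has one endpoint in each part, so the graph is bipartite.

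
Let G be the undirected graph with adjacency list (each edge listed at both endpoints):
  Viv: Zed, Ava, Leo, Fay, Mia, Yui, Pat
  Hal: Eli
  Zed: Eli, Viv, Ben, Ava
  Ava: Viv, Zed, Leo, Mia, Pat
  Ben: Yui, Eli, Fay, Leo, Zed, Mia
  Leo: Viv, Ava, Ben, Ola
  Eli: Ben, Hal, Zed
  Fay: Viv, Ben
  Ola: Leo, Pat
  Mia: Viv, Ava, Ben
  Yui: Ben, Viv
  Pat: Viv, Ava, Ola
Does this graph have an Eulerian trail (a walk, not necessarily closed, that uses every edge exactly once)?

No

Degrees: Viv:7, Hal:1, Zed:4, Ava:5, Ben:6, Leo:4, Eli:3, Fay:2, Ola:2, Mia:3, Yui:2, Pat:3
Odd-degree vertices: Viv, Hal, Ava, Eli, Mia, Pat (6 total).
With 6 odd-degree vertices (more than two), no single trail can use every edge.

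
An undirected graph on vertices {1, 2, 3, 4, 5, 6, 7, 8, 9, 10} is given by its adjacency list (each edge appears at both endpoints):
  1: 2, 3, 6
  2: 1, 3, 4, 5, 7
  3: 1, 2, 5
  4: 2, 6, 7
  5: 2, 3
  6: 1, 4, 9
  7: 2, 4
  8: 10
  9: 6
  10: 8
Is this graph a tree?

|V| = 10, |E| = 12.
It splits into 2 components, so it cannot be a tree.

No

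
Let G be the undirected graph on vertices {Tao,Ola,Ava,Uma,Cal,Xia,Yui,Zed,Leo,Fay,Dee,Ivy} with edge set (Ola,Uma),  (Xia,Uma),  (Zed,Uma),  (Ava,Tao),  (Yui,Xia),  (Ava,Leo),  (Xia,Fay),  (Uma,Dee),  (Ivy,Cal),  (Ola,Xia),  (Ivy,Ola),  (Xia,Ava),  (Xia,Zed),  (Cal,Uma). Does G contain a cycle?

Yes

The graph has 12 vertices, 14 edges, and 1 connected component.
One cycle is Xia-Ola-Uma-Xia.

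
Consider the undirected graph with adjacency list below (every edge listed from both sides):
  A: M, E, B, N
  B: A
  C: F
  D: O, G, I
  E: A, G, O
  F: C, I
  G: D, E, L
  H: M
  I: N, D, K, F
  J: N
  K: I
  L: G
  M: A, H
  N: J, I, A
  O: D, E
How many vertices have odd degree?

10

Degrees: A:4, B:1, C:1, D:3, E:3, F:2, G:3, H:1, I:4, J:1, K:1, L:1, M:2, N:3, O:2
Odd-degree vertices: B, C, D, E, G, H, J, K, L, N.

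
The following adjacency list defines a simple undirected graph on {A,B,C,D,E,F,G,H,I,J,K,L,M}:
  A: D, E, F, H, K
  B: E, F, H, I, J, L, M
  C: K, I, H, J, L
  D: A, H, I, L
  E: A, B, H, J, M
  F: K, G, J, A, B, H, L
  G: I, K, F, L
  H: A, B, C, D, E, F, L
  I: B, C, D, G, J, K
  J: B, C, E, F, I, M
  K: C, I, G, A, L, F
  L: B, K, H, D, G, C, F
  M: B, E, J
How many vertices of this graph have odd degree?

Degrees: A:5, B:7, C:5, D:4, E:5, F:7, G:4, H:7, I:6, J:6, K:6, L:7, M:3
Odd-degree vertices: A, B, C, E, F, H, L, M.

8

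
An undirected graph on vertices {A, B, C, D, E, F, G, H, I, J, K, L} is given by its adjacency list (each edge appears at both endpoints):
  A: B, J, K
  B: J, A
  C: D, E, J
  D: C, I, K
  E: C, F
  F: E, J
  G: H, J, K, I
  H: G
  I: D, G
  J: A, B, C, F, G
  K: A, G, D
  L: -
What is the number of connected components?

Component: {L}
Component: {A, B, C, D, E, F, G, H, I, J, K}

2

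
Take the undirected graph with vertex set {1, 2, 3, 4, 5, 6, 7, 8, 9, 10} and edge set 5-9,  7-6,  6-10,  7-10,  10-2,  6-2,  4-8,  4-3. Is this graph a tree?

No

|V| = 10, |E| = 8.
It splits into 4 components, so it cannot be a tree.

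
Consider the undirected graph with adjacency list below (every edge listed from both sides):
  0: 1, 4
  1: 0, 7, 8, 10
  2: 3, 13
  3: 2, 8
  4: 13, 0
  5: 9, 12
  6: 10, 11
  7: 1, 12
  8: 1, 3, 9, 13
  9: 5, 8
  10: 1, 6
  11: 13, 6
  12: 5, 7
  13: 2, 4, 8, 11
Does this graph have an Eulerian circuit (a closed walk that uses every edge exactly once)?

Yes

Degrees: 0:2, 1:4, 2:2, 3:2, 4:2, 5:2, 6:2, 7:2, 8:4, 9:2, 10:2, 11:2, 12:2, 13:4
All degrees are even and the non-isolated vertices are connected — an Eulerian circuit exists.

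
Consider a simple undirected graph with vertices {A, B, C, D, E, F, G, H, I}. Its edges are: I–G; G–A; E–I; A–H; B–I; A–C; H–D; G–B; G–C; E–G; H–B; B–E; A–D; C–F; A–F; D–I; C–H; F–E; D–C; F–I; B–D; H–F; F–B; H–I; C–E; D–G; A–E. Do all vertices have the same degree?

Degrees: A:6, B:6, C:6, D:6, E:6, F:6, G:6, H:6, I:6
Every vertex has degree 6, so the graph is 6-regular.

Yes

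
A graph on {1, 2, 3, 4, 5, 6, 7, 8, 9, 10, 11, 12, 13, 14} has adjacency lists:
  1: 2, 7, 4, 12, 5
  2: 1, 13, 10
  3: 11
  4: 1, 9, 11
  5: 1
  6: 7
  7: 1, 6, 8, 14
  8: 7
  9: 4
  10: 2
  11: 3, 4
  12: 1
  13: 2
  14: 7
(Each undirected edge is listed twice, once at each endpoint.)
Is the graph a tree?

Yes

|V| = 14, |E| = 13.
It is connected with exactly 13 edges, hence acyclic — it is a tree.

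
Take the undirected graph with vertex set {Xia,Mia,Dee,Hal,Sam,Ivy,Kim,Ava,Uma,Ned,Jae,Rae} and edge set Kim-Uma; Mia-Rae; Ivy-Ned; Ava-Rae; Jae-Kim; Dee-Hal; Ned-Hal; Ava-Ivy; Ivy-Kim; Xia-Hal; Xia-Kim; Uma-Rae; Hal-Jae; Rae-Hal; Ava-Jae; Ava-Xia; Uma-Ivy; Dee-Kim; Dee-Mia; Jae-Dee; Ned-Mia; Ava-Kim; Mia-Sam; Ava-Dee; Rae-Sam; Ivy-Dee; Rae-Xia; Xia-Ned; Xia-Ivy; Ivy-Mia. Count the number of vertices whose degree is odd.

4

Degrees: Xia:6, Mia:5, Dee:6, Hal:5, Sam:2, Ivy:7, Kim:6, Ava:6, Uma:3, Ned:4, Jae:4, Rae:6
Odd-degree vertices: Mia, Hal, Ivy, Uma.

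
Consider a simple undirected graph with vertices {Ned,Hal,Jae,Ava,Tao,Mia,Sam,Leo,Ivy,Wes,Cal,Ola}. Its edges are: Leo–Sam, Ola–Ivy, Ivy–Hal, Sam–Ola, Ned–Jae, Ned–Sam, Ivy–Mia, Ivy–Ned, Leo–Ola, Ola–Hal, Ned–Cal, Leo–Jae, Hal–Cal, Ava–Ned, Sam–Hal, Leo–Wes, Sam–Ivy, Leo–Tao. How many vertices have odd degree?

Degrees: Ned:5, Hal:4, Jae:2, Ava:1, Tao:1, Mia:1, Sam:5, Leo:5, Ivy:5, Wes:1, Cal:2, Ola:4
Odd-degree vertices: Ned, Ava, Tao, Mia, Sam, Leo, Ivy, Wes.

8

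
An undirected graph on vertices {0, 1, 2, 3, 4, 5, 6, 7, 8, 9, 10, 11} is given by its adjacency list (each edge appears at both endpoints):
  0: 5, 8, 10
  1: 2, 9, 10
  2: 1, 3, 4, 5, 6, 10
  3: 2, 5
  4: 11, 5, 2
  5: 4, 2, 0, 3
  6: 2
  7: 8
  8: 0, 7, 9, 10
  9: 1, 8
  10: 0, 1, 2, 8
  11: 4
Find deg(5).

Neighbors of 5: 0, 2, 3, 4.

4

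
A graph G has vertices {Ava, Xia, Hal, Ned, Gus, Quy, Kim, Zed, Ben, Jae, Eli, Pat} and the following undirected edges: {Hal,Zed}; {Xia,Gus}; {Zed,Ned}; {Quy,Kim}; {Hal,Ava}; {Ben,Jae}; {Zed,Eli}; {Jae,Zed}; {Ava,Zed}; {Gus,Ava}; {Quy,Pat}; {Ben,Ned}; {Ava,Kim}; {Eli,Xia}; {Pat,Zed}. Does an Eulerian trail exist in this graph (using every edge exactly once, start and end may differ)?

Degrees: Ava:4, Xia:2, Hal:2, Ned:2, Gus:2, Quy:2, Kim:2, Zed:6, Ben:2, Jae:2, Eli:2, Pat:2
Odd-degree vertices: none (0 total).
The non-isolated vertices are connected and exactly 0 have odd degree, so an Eulerian trail exists.

Yes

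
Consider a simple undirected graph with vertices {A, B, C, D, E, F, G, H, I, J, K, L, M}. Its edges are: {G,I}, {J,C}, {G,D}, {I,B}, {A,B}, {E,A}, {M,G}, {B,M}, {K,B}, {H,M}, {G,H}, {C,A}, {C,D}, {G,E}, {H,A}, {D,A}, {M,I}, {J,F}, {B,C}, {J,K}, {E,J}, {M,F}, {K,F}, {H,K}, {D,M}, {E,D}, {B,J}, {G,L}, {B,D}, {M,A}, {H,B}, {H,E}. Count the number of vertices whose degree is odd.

Degrees: A:6, B:8, C:4, D:6, E:5, F:3, G:6, H:6, I:3, J:5, K:4, L:1, M:7
Odd-degree vertices: E, F, I, J, L, M.

6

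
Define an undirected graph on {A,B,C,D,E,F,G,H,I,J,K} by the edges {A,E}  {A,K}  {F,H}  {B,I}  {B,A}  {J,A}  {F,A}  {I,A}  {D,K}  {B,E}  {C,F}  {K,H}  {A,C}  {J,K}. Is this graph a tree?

No

|V| = 11, |E| = 14.
It splits into 2 components, so it cannot be a tree.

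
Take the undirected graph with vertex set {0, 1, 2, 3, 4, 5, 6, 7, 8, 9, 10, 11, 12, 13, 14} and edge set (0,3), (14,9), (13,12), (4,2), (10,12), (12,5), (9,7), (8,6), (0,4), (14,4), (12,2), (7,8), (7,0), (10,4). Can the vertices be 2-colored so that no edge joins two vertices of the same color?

No

4-0-7-9-14-4 is an odd cycle (length 5), and a bipartite graph can contain only even cycles.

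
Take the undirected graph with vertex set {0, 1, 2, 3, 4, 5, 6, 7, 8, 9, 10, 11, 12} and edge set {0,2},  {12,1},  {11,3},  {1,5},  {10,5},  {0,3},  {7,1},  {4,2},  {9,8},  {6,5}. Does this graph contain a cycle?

No

|V| = 13, |E| = 10, number of components = 3.
Since 10 = 13 - 3, the graph is a forest and contains no cycle.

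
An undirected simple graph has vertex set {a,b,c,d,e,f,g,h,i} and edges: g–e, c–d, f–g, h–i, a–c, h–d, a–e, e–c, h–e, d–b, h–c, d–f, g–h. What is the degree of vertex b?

Neighbors of b: d.

1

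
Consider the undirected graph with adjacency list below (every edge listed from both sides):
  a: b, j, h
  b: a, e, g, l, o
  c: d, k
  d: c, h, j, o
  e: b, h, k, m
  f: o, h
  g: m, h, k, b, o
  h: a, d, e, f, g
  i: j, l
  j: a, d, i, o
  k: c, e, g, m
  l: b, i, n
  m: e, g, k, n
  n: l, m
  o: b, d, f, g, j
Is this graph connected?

Yes

A breadth-first search from a visits a, b, j, h, o, l, e, g, d, i, f, n, m, k, c — all 15 vertices — so the graph is connected.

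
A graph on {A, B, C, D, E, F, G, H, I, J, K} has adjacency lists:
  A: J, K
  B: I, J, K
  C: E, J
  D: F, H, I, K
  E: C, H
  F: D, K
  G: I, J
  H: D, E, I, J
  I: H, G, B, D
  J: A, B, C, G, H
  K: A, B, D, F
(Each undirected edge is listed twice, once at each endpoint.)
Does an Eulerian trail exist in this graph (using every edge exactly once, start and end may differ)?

Degrees: A:2, B:3, C:2, D:4, E:2, F:2, G:2, H:4, I:4, J:5, K:4
Odd-degree vertices: B, J (2 total).
With 2 odd-degree vertices and all edges in one connected piece, an Eulerian trail exists (from B to J).

Yes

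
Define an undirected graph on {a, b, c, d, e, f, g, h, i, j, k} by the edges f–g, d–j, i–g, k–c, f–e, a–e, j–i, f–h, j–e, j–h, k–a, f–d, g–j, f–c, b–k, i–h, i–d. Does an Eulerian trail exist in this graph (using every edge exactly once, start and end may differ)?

No

Degrees: a:2, b:1, c:2, d:3, e:3, f:5, g:3, h:3, i:4, j:5, k:3
Odd-degree vertices: b, d, e, f, g, h, j, k (8 total).
An Eulerian trail requires 0 or 2 odd-degree vertices; here there are 8.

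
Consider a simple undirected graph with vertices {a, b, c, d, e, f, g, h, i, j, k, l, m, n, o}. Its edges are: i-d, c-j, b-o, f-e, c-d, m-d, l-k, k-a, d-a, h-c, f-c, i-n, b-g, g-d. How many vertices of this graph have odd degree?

Degrees: a:2, b:2, c:4, d:5, e:1, f:2, g:2, h:1, i:2, j:1, k:2, l:1, m:1, n:1, o:1
Odd-degree vertices: d, e, h, j, l, m, n, o.

8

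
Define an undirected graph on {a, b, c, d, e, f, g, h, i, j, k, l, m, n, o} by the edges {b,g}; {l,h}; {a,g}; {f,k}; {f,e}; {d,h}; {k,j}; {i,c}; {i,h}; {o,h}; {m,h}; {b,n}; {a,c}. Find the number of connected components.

Component: {e, f, j, k}
Component: {a, b, c, d, g, h, i, l, m, n, o}

2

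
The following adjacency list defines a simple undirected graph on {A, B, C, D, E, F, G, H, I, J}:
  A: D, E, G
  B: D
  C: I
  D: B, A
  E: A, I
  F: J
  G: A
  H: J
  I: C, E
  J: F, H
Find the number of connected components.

2

Component: {F, H, J}
Component: {A, B, C, D, E, G, I}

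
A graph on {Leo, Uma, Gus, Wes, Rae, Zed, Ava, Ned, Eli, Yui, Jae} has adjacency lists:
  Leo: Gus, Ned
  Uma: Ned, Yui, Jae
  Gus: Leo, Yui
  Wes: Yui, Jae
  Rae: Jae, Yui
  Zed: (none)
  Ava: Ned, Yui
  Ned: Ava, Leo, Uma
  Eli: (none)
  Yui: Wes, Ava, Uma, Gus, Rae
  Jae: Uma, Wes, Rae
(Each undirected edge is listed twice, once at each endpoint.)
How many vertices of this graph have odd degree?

4

Degrees: Leo:2, Uma:3, Gus:2, Wes:2, Rae:2, Zed:0, Ava:2, Ned:3, Eli:0, Yui:5, Jae:3
Odd-degree vertices: Uma, Ned, Yui, Jae.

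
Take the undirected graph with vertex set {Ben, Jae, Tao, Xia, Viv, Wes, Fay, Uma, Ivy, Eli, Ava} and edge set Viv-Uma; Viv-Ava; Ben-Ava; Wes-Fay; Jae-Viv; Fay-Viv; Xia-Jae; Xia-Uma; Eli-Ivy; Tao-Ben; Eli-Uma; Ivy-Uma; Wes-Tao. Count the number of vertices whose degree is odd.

Degrees: Ben:2, Jae:2, Tao:2, Xia:2, Viv:4, Wes:2, Fay:2, Uma:4, Ivy:2, Eli:2, Ava:2
Odd-degree vertices: none.

0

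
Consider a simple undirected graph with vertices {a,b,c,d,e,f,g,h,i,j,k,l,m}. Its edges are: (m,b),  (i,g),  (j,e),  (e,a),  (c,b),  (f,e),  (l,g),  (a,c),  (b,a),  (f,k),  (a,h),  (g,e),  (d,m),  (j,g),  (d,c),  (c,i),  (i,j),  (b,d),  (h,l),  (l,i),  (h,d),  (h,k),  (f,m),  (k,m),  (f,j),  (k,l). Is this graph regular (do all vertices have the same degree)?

Degrees: a:4, b:4, c:4, d:4, e:4, f:4, g:4, h:4, i:4, j:4, k:4, l:4, m:4
Every vertex has degree 4, so the graph is 4-regular.

Yes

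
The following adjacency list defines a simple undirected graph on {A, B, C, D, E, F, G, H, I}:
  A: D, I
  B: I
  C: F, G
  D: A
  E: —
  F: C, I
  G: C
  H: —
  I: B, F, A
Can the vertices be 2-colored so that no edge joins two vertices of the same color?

Color {C, D, E, H, I} black and {A, B, F, G} white. No edge joins two same-colored vertices, so the graph is bipartite.

Yes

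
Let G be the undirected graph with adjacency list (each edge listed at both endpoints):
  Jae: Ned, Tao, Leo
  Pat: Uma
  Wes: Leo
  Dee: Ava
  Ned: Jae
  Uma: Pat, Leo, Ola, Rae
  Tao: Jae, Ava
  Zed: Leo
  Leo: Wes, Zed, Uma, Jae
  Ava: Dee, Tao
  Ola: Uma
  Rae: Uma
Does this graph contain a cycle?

The graph has 12 vertices, 11 edges, and 1 connected component.
Since 11 = 12 - 1, the graph is a forest and contains no cycle.

No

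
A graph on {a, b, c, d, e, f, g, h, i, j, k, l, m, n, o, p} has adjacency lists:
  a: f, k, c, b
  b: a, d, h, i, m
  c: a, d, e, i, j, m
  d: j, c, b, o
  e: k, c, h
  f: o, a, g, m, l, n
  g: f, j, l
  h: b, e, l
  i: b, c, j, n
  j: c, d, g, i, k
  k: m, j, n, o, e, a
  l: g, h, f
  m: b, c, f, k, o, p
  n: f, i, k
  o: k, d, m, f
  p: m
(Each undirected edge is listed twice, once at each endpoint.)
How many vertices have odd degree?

Degrees: a:4, b:5, c:6, d:4, e:3, f:6, g:3, h:3, i:4, j:5, k:6, l:3, m:6, n:3, o:4, p:1
Odd-degree vertices: b, e, g, h, j, l, n, p.

8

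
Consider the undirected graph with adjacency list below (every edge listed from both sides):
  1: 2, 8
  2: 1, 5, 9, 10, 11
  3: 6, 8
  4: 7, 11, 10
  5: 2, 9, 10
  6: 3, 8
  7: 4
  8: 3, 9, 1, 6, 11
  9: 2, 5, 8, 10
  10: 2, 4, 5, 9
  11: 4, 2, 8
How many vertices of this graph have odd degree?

6

Degrees: 1:2, 2:5, 3:2, 4:3, 5:3, 6:2, 7:1, 8:5, 9:4, 10:4, 11:3
Odd-degree vertices: 2, 4, 5, 7, 8, 11.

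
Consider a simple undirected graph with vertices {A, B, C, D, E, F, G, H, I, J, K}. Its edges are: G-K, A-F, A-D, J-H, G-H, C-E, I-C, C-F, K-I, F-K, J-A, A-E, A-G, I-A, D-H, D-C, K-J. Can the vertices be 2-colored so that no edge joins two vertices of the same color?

Yes

Color {B, D, E, F, G, I, J} black and {A, C, H, K} white. No edge joins two same-colored vertices, so the graph is bipartite.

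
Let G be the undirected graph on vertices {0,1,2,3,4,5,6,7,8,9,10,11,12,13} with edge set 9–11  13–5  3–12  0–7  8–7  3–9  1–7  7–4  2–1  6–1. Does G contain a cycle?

|V| = 14, |E| = 10, number of components = 4.
Since 10 = 14 - 4, the graph is a forest and contains no cycle.

No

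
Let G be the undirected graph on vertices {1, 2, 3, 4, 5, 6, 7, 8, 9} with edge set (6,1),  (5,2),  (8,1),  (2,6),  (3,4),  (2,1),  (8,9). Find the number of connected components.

Component: {7}
Component: {3, 4}
Component: {1, 2, 5, 6, 8, 9}

3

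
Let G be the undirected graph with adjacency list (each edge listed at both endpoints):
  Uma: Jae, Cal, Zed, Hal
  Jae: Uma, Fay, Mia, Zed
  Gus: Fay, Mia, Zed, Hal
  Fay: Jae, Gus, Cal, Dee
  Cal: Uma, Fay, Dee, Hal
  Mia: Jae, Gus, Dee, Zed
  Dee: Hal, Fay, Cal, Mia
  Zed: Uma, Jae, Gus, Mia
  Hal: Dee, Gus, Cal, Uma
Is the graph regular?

Degrees: Uma:4, Jae:4, Gus:4, Fay:4, Cal:4, Mia:4, Dee:4, Zed:4, Hal:4
Every vertex has degree 4, so the graph is 4-regular.

Yes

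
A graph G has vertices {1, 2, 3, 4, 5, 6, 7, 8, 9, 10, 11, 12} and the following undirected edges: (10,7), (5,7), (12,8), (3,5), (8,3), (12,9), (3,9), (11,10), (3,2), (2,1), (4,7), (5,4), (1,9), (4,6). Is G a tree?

No

The graph has 12 vertices and 14 edges.
A tree on 12 vertices has exactly 11 edges; this graph has 14, so it contains a cycle and is not a tree.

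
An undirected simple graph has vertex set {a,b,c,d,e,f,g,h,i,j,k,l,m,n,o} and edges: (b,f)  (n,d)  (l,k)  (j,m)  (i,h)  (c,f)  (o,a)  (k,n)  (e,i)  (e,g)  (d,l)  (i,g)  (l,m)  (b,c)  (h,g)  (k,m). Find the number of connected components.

Component: {a, o}
Component: {b, c, f}
Component: {e, g, h, i}
Component: {d, j, k, l, m, n}

4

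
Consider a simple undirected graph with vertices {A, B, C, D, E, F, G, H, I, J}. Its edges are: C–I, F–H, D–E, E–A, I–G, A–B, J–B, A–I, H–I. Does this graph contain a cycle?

No

The graph has 10 vertices, 9 edges, and 1 connected component.
A forest on 10 vertices with 1 component has exactly 9 edges, which matches — so no cycle.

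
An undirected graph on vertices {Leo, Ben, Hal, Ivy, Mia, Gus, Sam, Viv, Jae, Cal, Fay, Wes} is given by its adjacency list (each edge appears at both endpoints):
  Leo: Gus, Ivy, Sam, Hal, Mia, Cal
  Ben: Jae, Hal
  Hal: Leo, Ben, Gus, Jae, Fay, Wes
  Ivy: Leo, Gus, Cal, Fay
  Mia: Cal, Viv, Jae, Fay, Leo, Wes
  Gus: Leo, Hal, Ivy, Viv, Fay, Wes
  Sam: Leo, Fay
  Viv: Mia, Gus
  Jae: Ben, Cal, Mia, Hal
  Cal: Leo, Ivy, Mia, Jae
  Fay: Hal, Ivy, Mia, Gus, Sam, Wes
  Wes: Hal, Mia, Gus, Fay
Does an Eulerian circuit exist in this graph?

Degrees: Leo:6, Ben:2, Hal:6, Ivy:4, Mia:6, Gus:6, Sam:2, Viv:2, Jae:4, Cal:4, Fay:6, Wes:4
Every vertex has even degree and the edges form a single connected piece, so an Eulerian circuit exists.

Yes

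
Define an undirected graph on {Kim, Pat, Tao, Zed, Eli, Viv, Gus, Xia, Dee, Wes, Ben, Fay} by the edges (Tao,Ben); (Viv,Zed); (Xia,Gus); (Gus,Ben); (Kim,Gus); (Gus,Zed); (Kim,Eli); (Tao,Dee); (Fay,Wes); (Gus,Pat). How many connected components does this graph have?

2

Component: {Wes, Fay}
Component: {Kim, Pat, Tao, Zed, Eli, Viv, Gus, Xia, Dee, Ben}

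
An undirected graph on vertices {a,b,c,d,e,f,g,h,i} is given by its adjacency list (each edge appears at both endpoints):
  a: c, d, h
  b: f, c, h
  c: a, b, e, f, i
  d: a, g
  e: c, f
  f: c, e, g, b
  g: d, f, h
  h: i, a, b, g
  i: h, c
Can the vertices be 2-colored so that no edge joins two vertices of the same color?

e-f-c-e is an odd cycle (length 3), and a bipartite graph can contain only even cycles.

No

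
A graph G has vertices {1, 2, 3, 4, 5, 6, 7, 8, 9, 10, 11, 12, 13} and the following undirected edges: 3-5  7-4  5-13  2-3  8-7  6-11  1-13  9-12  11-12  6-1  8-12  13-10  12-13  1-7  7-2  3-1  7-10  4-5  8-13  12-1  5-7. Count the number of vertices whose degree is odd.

Degrees: 1:5, 2:2, 3:3, 4:2, 5:4, 6:2, 7:6, 8:3, 9:1, 10:2, 11:2, 12:5, 13:5
Odd-degree vertices: 1, 3, 8, 9, 12, 13.

6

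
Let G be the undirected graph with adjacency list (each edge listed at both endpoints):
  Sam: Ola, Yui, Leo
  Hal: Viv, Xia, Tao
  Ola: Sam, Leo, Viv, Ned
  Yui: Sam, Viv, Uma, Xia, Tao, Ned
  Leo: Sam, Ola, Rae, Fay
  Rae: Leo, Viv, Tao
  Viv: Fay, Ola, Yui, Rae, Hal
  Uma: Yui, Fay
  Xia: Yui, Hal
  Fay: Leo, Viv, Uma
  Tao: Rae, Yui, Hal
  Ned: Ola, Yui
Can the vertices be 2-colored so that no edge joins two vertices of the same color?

No

The cycle Ola-Leo-Sam-Ola has length 3, which is odd, so the graph is not bipartite.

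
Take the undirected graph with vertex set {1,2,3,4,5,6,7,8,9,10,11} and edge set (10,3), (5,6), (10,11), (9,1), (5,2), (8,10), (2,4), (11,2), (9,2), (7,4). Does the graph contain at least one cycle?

No

The graph has 11 vertices, 10 edges, and 1 connected component.
A forest on 11 vertices with 1 component has exactly 10 edges, which matches — so no cycle.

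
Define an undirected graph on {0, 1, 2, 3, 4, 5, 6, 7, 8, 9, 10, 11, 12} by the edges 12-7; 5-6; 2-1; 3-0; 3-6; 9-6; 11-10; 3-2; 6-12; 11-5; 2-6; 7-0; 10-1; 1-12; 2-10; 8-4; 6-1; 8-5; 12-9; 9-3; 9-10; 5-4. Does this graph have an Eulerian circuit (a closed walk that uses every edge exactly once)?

Degrees: 0:2, 1:4, 2:4, 3:4, 4:2, 5:4, 6:6, 7:2, 8:2, 9:4, 10:4, 11:2, 12:4
Every vertex has even degree and the edges form a single connected piece, so an Eulerian circuit exists.

Yes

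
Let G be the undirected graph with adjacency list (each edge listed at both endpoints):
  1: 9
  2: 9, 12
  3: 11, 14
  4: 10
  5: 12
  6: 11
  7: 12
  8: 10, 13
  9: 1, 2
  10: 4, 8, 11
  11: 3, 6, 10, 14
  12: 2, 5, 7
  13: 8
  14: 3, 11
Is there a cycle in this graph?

Yes

The graph has 14 vertices, 13 edges, and 2 connected components.
Since 13 > 14 - 2, a cycle must exist; for instance 3-14-11-3.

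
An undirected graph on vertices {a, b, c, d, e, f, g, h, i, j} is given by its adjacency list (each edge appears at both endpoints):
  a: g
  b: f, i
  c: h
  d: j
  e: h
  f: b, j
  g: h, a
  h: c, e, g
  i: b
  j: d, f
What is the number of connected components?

Component: {a, c, e, g, h}
Component: {b, d, f, i, j}

2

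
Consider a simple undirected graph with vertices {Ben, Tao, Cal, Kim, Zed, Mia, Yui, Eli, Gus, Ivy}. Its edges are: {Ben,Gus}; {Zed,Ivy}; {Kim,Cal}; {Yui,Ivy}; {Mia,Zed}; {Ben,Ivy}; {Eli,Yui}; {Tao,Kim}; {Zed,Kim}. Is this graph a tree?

Yes

The graph has 10 vertices and 9 edges.
It is connected with exactly 9 edges, hence acyclic — it is a tree.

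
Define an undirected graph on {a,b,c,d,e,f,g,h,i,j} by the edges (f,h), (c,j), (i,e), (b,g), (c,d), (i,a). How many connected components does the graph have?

4

Component: {b, g}
Component: {f, h}
Component: {a, e, i}
Component: {c, d, j}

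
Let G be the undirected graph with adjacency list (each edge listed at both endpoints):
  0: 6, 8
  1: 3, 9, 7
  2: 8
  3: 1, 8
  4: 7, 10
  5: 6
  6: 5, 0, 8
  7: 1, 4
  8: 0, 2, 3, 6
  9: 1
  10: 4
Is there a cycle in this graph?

Yes

|V| = 11, |E| = 11, number of components = 1.
Since 11 > 11 - 1, a cycle must exist; for instance 0-6-8-0.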